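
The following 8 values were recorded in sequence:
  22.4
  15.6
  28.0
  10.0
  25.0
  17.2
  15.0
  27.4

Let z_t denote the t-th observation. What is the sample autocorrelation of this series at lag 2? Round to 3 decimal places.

0.283

Mean z̄ = (22.4 + 15.6 + 28.0 + 10.0 + 25.0 + 17.2 + 15.0 + 27.4)/8 = 20.0750
Deviations from mean: 2.3250, -4.4750, 7.9250, -10.0750, 4.9250, -2.8750, -5.0750, 7.3250
Σ(z_t−z̄)(z_{t+2}−z̄) = (18.4256) + (45.0856) + (39.0306) + (28.9656) + (-24.9944) + (-21.0594) = 85.4538
Denominator Σ(z_t−z̄)² = 301.6750
r_2 = 85.4538 / 301.6750 = 0.283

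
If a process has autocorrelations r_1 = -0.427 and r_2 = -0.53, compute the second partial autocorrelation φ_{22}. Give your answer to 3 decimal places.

-0.871

φ_{22} = (r_2 − r_1²) / (1 − r_1²)
r_1² = (-0.427)² = 0.182329
Numerator = -0.53 − 0.1823 = -0.7123; denominator = 1 − 0.1823 = 0.8177
φ_{22} = -0.7123 / 0.8177 = -0.871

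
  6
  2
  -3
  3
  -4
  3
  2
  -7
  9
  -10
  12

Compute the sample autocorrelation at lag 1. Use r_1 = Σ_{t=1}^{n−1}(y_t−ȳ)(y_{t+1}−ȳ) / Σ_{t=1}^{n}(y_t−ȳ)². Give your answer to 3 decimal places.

Mean ȳ = (6 + 2 − 3 + 3 − 4 + 3 + 2 − 7 + 9 − 10 + 12)/11 = 1.1818
Numerator Σ_{t=1}^{10}(y_t−ȳ)(y_{t+1}−ȳ) = -303.4876
Denominator Σ(y_t−ȳ)² = 445.6364
r_1 = -303.4876 / 445.6364 = -0.681

-0.681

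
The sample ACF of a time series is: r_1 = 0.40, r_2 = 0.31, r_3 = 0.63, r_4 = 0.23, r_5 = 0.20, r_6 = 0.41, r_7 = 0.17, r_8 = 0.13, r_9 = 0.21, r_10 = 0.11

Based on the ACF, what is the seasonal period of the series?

The largest autocorrelation is r_3 = 0.63, with a weaker echo at lag 6 (0.41); the remaining lags stay at or below 0.40. The elevated value at lag 1 (0.40), dropping to 0.31 at lag 2, reflects decaying short-term dependence rather than seasonality.
The dominant spike at lag 3 indicates a seasonal period of 3.

3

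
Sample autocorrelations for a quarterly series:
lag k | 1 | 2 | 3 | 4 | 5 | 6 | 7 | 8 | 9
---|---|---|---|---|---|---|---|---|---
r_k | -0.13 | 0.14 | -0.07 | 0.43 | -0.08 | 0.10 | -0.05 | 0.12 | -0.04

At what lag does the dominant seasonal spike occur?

4

The largest autocorrelation is r_4 = 0.43; the remaining lags stay at or below 0.14.
The dominant spike at lag 4 indicates a seasonal period of 4.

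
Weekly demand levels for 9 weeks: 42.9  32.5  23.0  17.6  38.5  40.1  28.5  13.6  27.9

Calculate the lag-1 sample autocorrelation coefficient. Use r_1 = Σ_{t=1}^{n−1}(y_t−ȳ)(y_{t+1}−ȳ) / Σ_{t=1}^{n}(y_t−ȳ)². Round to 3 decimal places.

Mean ȳ = (42.9 + 32.5 + 23.0 + 17.6 + 38.5 + 40.1 + 28.5 + 13.6 + 27.9)/9 = 29.4000
Numerator Σ_{t=1}^{8}(y_t−ȳ)(y_{t+1}−ȳ) = 115.8100
Denominator Σ(y_t−ȳ)² = 822.0600
r_1 = 115.8100 / 822.0600 = 0.141

0.141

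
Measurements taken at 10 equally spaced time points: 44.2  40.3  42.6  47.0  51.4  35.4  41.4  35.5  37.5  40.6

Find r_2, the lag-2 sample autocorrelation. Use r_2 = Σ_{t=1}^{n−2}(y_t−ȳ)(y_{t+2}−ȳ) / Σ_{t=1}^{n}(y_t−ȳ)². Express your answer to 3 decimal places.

0.065

Mean ȳ = (44.2 + 40.3 + 42.6 + 47.0 + 51.4 + 35.4 + 41.4 + 35.5 + 37.5 + 40.6)/10 = 41.5900
Numerator Σ_{t=1}^{8}(y_t−ȳ)(y_{t+2}−ȳ) = 14.7168
Denominator Σ(y_t−ȳ)² = 228.1490
r_2 = 14.7168 / 228.1490 = 0.065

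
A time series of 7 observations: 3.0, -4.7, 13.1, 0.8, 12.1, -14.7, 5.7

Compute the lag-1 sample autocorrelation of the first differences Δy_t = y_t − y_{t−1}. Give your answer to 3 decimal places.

First differences Δy: -7.7, 17.8, -12.3, 11.3, -26.8, 20.4
Mean of differences = 0.4500
Numerator Σ(Δy_t−Δȳ)(Δy_{t+1}−Δȳ) = -1340.2525
Denominator Σ(Δy_t−Δȳ)² = 1788.2950
r_1(Δy) = -1340.2525 / 1788.2950 = -0.749

-0.749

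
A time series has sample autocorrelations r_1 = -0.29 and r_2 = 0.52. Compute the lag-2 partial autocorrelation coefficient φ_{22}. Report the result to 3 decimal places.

0.476

φ_{22} = (r_2 − r_1²) / (1 − r_1²)
r_1² = (-0.29)² = 0.0841
Numerator = 0.52 − 0.0841 = 0.4359; denominator = 1 − 0.0841 = 0.9159
φ_{22} = 0.4359 / 0.9159 = 0.476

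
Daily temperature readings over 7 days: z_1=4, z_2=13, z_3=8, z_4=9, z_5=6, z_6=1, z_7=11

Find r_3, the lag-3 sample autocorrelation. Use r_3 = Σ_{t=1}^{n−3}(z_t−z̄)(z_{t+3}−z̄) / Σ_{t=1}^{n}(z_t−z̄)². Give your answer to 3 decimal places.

Mean z̄ = (4 + 13 + 8 + 9 + 6 + 1 + 11)/7 = 7.4286
Σ(z_t−z̄)(z_{t+3}−z̄) = (-5.3878) + (-7.9592) + (-3.6735) + (5.6122) = -11.4082
Denominator Σ(z_t−z̄)² = 101.7143
r_3 = -11.4082 / 101.7143 = -0.112

-0.112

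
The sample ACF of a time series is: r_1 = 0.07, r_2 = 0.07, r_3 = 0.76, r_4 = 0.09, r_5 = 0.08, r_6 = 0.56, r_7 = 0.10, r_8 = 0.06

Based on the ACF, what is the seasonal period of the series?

The largest autocorrelation is r_3 = 0.76, with a weaker echo at lag 6 (0.56); the remaining lags stay at or below 0.10.
The dominant spike at lag 3 indicates a seasonal period of 3.

3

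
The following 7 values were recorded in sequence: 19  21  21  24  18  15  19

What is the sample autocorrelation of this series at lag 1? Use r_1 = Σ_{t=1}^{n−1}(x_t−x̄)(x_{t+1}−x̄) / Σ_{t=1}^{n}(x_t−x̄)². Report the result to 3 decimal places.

0.218

Mean x̄ = (19 + 21 + 21 + 24 + 18 + 15 + 19)/7 = 19.5714
Σ(x_t−x̄)(x_{t+1}−x̄) = (-0.8163) + (2.0408) + (6.3265) + (-6.9592) + (7.1837) + (2.6122) = 10.3878
Denominator Σ(x_t−x̄)² = 47.7143
r_1 = 10.3878 / 47.7143 = 0.218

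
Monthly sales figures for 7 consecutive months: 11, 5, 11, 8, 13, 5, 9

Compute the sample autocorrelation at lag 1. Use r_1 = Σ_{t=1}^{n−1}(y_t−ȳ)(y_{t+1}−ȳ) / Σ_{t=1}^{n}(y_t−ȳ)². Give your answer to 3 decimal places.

-0.676

Mean ȳ = (11 + 5 + 11 + 8 + 13 + 5 + 9)/7 = 8.8571
Deviations from mean: 2.1429, -3.8571, 2.1429, -0.8571, 4.1429, -3.8571, 0.1429
Numerator Σ_{t=1}^{6}(y_t−ȳ)(y_{t+1}−ȳ) = -38.4490
Denominator Σ(y_t−ȳ)² = 56.8571
r_1 = -38.4490 / 56.8571 = -0.676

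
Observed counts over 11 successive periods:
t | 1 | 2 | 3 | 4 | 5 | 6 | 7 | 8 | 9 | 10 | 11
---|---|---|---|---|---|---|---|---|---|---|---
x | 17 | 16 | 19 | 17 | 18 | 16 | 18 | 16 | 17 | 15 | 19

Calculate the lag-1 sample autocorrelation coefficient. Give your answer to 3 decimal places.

-0.527

Mean x̄ = (17 + 16 + 19 + 17 + 18 + 16 + 18 + 16 + 17 + 15 + 19)/11 = 17.0909
Numerator Σ_{t=1}^{10}(x_t−x̄)(x_{t+1}−x̄) = -8.9174
Denominator Σ(x_t−x̄)² = 16.9091
r_1 = -8.9174 / 16.9091 = -0.527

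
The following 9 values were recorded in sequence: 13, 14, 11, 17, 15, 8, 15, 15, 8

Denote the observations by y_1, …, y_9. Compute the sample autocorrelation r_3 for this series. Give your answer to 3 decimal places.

0.592

Mean ȳ = (13 + 14 + 11 + 17 + 15 + 8 + 15 + 15 + 8)/9 = 12.8889
Σ(y_t−ȳ)(y_{t+3}−ȳ) = (0.4568) + (2.3457) + (9.2346) + (8.6790) + (4.4568) + (23.9012) = 49.0741
Denominator Σ(y_t−ȳ)² = 82.8889
r_3 = 49.0741 / 82.8889 = 0.592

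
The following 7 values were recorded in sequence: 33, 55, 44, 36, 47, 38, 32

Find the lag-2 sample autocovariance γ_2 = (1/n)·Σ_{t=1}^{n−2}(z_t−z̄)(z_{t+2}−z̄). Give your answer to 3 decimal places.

-16.289

Mean z̄ = (33 + 55 + 44 + 36 + 47 + 38 + 32)/7 = 40.7143
Deviations: -7.7143, 14.2857, 3.2857, -4.7143, 6.2857, -2.7143, -8.7143
Σ_{t=1}^{5}(z_t−z̄)(z_{t+2}−z̄) = -114.0204
γ_2 = -114.0204 / 7 = -16.289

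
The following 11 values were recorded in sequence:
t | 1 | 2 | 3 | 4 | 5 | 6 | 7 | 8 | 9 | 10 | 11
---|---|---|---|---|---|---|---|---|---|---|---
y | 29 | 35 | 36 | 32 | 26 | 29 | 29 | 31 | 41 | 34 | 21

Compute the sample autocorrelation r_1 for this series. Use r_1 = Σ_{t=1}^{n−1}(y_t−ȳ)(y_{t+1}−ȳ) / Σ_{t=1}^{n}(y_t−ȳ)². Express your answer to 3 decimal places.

0.081

Mean ȳ = (29 + 35 + 36 + 32 + 26 + 29 + 29 + 31 + 41 + 34 + 21)/11 = 31.1818
Numerator Σ_{t=1}^{10}(y_t−ȳ)(y_{t+1}−ȳ) = 23.4215
Denominator Σ(y_t−ȳ)² = 287.6364
r_1 = 23.4215 / 287.6364 = 0.081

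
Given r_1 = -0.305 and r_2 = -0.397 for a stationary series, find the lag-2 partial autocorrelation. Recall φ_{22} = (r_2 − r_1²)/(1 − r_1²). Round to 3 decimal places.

φ_{22} = (r_2 − r_1²) / (1 − r_1²)
r_1² = (-0.305)² = 0.093025
Numerator = -0.397 − 0.0930 = -0.4900; denominator = 1 − 0.0930 = 0.9070
φ_{22} = -0.4900 / 0.9070 = -0.540

-0.540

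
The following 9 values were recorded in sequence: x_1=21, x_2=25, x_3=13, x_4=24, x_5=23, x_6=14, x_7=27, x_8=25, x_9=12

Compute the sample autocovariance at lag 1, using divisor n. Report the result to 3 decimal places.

Mean x̄ = (21 + 25 + 13 + 24 + 23 + 14 + 27 + 25 + 12)/9 = 20.4444
Σ_{t=1}^{8}(x_t−x̄)(x_{t+1}−x̄) = -116.0864
γ_1 = -116.0864 / 9 = -12.898

-12.898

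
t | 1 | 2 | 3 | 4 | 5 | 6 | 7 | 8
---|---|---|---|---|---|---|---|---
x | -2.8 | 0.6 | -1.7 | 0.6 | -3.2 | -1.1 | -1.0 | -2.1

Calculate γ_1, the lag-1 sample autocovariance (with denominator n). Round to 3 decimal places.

-1.058

Mean x̄ = (-2.8 + 0.6 − 1.7 + 0.6 − 3.2 − 1.1 − 1.0 − 2.1)/8 = -1.3375
Σ_{t=1}^{7}(x_t−x̄)(x_{t+1}−x̄) = -8.4664
γ_1 = -8.4664 / 8 = -1.058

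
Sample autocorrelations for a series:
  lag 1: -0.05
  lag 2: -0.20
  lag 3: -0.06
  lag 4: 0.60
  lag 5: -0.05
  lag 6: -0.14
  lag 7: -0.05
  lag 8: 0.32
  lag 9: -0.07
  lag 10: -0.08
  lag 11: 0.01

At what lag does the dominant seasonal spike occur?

The largest autocorrelation is r_4 = 0.60, with a weaker echo at lag 8 (0.32); the remaining lags stay at or below 0.01.
The dominant spike at lag 4 indicates a seasonal period of 4.

4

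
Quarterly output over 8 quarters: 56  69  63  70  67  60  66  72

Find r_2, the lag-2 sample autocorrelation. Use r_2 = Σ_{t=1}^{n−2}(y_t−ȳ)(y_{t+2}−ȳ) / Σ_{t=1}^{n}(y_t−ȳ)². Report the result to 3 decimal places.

-0.119

Mean ȳ = (56 + 69 + 63 + 70 + 67 + 60 + 66 + 72)/8 = 65.3750
Deviations from mean: -9.3750, 3.6250, -2.3750, 4.6250, 1.6250, -5.3750, 0.6250, 6.6250
Numerator Σ_{t=1}^{6}(y_t−ȳ)(y_{t+2}−ȳ) = -24.2813
Denominator Σ(y_t−ȳ)² = 203.8750
r_2 = -24.2813 / 203.8750 = -0.119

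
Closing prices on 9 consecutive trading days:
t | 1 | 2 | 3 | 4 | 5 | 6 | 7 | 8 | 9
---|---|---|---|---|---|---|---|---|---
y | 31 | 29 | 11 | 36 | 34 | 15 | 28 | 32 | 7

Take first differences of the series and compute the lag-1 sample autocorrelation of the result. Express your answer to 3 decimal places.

First differences Δy: -2, -18, 25, -2, -19, 13, 4, -25
Mean of differences = -3.0000
Numerator Σ(Δy_t−Δȳ)(Δy_{t+1}−Δȳ) = -721.0000
Denominator Σ(Δy_t−Δȳ)² = 2056.0000
r_1(Δy) = -721.0000 / 2056.0000 = -0.351

-0.351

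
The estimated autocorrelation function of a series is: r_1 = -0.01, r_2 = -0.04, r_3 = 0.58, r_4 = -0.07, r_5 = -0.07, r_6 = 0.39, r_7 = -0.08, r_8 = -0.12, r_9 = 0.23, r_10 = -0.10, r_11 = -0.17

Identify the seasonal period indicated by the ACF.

3

The largest autocorrelation is r_3 = 0.58, with weaker echoes at lags 6 (0.39) and 9 (0.23); the remaining lags stay at or below -0.01.
The dominant spike at lag 3 indicates a seasonal period of 3.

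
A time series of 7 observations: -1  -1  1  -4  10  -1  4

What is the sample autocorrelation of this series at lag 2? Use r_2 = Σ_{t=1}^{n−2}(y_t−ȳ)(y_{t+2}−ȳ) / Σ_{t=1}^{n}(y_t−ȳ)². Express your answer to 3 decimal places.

0.366

Mean ȳ = (-1 − 1 + 1 − 4 + 10 − 1 + 4)/7 = 1.1429
Deviations from mean: -2.1429, -2.1429, -0.1429, -5.1429, 8.8571, -2.1429, 2.8571
Numerator Σ_{t=1}^{5}(y_t−ȳ)(y_{t+2}−ȳ) = 46.3878
Denominator Σ(y_t−ȳ)² = 126.8571
r_2 = 46.3878 / 126.8571 = 0.366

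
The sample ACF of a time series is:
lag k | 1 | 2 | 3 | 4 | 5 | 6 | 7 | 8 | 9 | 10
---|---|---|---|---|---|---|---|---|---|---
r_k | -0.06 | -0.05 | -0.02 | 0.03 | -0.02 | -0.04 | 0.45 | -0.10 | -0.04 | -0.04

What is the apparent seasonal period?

The largest autocorrelation is r_7 = 0.45; the remaining lags stay at or below 0.03.
The dominant spike at lag 7 indicates a seasonal period of 7.

7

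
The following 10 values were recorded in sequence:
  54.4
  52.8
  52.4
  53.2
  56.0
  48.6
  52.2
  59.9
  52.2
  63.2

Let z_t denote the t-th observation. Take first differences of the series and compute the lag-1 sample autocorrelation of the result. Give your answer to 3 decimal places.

First differences Δz: -1.6, -0.4, 0.8, 2.8, -7.4, 3.6, 7.7, -7.7, 11.0
Mean of differences = 0.9778
Numerator Σ(Δz_t−Δz̄)(Δz_{t+1}−Δz̄) = -161.4394
Denominator Σ(Δz_t−Δz̄)² = 309.8956
r_1(Δz) = -161.4394 / 309.8956 = -0.521

-0.521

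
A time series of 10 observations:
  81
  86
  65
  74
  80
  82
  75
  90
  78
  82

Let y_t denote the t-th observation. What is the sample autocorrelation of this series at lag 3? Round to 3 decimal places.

Mean ȳ = (81 + 86 + 65 + 74 + 80 + 82 + 75 + 90 + 78 + 82)/10 = 79.3000
Σ(y_t−ȳ)(y_{t+3}−ȳ) = (-9.0100) + (4.6900) + (-38.6100) + (22.7900) + (7.4900) + (-3.5100) + (-11.6100) = -27.7700
Denominator Σ(y_t−ȳ)² = 430.1000
r_3 = -27.7700 / 430.1000 = -0.065

-0.065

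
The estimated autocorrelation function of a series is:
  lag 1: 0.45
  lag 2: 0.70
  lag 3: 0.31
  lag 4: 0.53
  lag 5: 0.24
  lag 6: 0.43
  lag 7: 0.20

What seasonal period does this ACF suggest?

The largest autocorrelation is r_2 = 0.70, with a weaker echo at lag 4 (0.53); the remaining lags stay at or below 0.45.
The dominant spike at lag 2 indicates a seasonal period of 2.

2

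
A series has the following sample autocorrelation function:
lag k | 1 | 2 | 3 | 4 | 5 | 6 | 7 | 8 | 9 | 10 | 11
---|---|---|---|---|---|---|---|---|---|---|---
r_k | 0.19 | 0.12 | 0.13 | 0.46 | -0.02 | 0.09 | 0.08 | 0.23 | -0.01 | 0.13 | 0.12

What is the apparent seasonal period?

4

The largest autocorrelation is r_4 = 0.46, with a weaker echo at lag 8 (0.23); the remaining lags stay at or below 0.19.
The dominant spike at lag 4 indicates a seasonal period of 4.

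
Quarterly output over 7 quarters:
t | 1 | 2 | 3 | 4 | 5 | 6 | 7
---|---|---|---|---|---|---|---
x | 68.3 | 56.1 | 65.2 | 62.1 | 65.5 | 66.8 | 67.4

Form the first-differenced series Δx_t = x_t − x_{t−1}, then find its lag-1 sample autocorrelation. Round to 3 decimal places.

-0.561

First differences Δx: -12.2, 9.1, -3.1, 3.4, 1.3, 0.6
Mean of differences = -0.1500
Numerator Σ(Δx_t−Δx̄)(Δx_{t+1}−Δx̄) = -142.9875
Denominator Σ(Δx_t−Δx̄)² = 254.7350
r_1(Δx) = -142.9875 / 254.7350 = -0.561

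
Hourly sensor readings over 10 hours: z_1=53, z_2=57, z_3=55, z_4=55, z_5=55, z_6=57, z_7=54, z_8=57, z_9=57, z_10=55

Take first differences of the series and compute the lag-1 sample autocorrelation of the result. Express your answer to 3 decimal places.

First differences Δz: 4, -2, 0, 0, 2, -3, 3, 0, -2
Mean of differences = 0.2222
Numerator Σ(Δz_t−Δz̄)(Δz_{t+1}−Δz̄) = -23.0494
Denominator Σ(Δz_t−Δz̄)² = 45.5556
r_1(Δz) = -23.0494 / 45.5556 = -0.506

-0.506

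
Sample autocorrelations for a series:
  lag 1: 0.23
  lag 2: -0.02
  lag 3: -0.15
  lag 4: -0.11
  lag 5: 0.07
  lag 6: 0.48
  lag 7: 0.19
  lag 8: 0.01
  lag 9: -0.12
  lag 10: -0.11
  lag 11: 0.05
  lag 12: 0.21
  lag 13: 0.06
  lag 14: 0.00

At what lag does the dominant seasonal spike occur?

The largest autocorrelation is r_6 = 0.48; the remaining lags stay at or below 0.23.
The dominant spike at lag 6 indicates a seasonal period of 6.

6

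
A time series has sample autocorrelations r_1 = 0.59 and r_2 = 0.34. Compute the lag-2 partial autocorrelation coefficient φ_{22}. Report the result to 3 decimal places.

φ_{22} = (r_2 − r_1²) / (1 − r_1²)
r_1² = (0.59)² = 0.3481
Numerator = 0.34 − 0.3481 = -0.0081; denominator = 1 − 0.3481 = 0.6519
φ_{22} = -0.0081 / 0.6519 = -0.012

-0.012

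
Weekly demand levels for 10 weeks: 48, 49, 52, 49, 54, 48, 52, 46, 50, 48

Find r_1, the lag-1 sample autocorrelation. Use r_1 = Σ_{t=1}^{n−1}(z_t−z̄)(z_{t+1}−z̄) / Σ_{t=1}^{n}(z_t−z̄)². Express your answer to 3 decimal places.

-0.499

Mean z̄ = (48 + 49 + 52 + 49 + 54 + 48 + 52 + 46 + 50 + 48)/10 = 49.6000
Numerator Σ_{t=1}^{9}(z_t−z̄)(z_{t+1}−z̄) = -26.1600
Denominator Σ(z_t−z̄)² = 52.4000
r_1 = -26.1600 / 52.4000 = -0.499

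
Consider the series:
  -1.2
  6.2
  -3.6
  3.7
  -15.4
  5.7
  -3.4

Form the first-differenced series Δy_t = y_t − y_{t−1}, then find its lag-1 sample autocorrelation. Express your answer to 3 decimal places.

First differences Δy: 7.4, -9.8, 7.3, -19.1, 21.1, -9.1
Mean of differences = -0.3667
Numerator Σ(Δy_t−Δȳ)(Δy_{t+1}−Δȳ) = -878.8278
Denominator Σ(Δy_t−Δȳ)² = 1096.1133
r_1(Δy) = -878.8278 / 1096.1133 = -0.802

-0.802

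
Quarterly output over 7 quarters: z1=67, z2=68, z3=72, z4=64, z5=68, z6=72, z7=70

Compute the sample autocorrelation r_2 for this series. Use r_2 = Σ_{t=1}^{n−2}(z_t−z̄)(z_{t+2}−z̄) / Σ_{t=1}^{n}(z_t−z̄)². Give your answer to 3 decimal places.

-0.425

Mean z̄ = (67 + 68 + 72 + 64 + 68 + 72 + 70)/7 = 68.7143
Deviations from mean: -1.7143, -0.7143, 3.2857, -4.7143, -0.7143, 3.2857, 1.2857
Σ(z_t−z̄)(z_{t+2}−z̄) = (-5.6327) + (3.3673) + (-2.3469) + (-15.4898) + (-0.9184) = -21.0204
Denominator Σ(z_t−z̄)² = 49.4286
r_2 = -21.0204 / 49.4286 = -0.425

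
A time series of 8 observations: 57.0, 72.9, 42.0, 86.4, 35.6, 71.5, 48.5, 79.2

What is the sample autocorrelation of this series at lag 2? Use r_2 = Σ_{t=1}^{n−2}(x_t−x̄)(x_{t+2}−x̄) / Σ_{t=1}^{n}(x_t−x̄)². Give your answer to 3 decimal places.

0.683

Mean x̄ = (57.0 + 72.9 + 42.0 + 86.4 + 35.6 + 71.5 + 48.5 + 79.2)/8 = 61.6375
Numerator Σ_{t=1}^{6}(x_t−x̄)(x_{t+2}−x̄) = 1640.7659
Denominator Σ(x_t−x̄)² = 2403.4188
r_2 = 1640.7659 / 2403.4188 = 0.683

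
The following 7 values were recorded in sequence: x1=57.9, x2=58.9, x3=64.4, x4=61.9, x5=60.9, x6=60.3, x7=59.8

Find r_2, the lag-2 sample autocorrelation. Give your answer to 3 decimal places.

Mean x̄ = (57.9 + 58.9 + 64.4 + 61.9 + 60.9 + 60.3 + 59.8)/7 = 60.5857
Σ(x_t−x̄)(x_{t+2}−x̄) = (-10.2441) + (-2.2155) + (1.1988) + (-0.3755) + (-0.2469) = -11.8833
Denominator Σ(x_t−x̄)² = 27.1286
r_2 = -11.8833 / 27.1286 = -0.438

-0.438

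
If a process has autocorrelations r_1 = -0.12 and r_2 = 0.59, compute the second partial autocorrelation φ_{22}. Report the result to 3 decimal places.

0.584

φ_{22} = (r_2 − r_1²) / (1 − r_1²)
r_1² = (-0.12)² = 0.0144
Numerator = 0.59 − 0.0144 = 0.5756; denominator = 1 − 0.0144 = 0.9856
φ_{22} = 0.5756 / 0.9856 = 0.584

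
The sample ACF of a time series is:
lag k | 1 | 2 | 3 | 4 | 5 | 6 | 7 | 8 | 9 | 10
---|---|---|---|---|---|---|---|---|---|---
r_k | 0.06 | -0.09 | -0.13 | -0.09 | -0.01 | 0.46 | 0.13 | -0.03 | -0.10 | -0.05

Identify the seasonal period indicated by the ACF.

The largest autocorrelation is r_6 = 0.46; the remaining lags stay at or below 0.13.
The dominant spike at lag 6 indicates a seasonal period of 6.

6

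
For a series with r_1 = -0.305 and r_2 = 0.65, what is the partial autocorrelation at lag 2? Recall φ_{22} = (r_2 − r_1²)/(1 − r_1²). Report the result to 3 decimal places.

φ_{22} = (r_2 − r_1²) / (1 − r_1²)
r_1² = (-0.305)² = 0.093025
Numerator = 0.65 − 0.0930 = 0.5570; denominator = 1 − 0.0930 = 0.9070
φ_{22} = 0.5570 / 0.9070 = 0.614

0.614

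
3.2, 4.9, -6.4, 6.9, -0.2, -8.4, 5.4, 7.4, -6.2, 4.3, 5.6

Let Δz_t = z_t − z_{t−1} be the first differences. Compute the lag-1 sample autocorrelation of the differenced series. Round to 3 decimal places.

First differences Δz: 1.7, -11.3, 13.3, -7.1, -8.2, 13.8, 2.0, -13.6, 10.5, 1.3
Mean of differences = 0.2400
Numerator Σ(Δz_t−Δz̄)(Δz_{t+1}−Δz̄) = -447.5336
Denominator Σ(Δz_t−Δz̄)² = 915.8840
r_1(Δz) = -447.5336 / 915.8840 = -0.489

-0.489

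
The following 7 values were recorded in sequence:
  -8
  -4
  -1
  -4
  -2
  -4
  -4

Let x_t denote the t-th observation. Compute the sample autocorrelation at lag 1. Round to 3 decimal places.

Mean x̄ = (-8 − 4 − 1 − 4 − 2 − 4 − 4)/7 = -3.8571
Σ(x_t−x̄)(x_{t+1}−x̄) = (0.5918) + (-0.4082) + (-0.4082) + (-0.2653) + (-0.2653) + (0.0204) = -0.7347
Denominator Σ(x_t−x̄)² = 28.8571
r_1 = -0.7347 / 28.8571 = -0.025

-0.025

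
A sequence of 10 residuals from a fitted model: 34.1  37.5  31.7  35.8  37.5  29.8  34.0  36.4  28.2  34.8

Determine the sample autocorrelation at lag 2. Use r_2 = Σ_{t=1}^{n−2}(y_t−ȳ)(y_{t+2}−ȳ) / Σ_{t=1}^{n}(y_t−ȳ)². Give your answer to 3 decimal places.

-0.195

Mean ȳ = (34.1 + 37.5 + 31.7 + 35.8 + 37.5 + 29.8 + 34.0 + 36.4 + 28.2 + 34.8)/10 = 33.9800
Numerator Σ_{t=1}^{8}(y_t−ȳ)(y_{t+2}−ȳ) = -17.6768
Denominator Σ(y_t−ȳ)² = 90.7160
r_2 = -17.6768 / 90.7160 = -0.195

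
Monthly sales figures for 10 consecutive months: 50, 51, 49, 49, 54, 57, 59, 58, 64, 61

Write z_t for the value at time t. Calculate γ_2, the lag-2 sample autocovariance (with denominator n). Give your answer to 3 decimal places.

10.472

Mean z̄ = (50 + 51 + 49 + 49 + 54 + 57 + 59 + 58 + 64 + 61)/10 = 55.2000
Σ_{t=1}^{8}(z_t−z̄)(z_{t+2}−z̄) = 104.7200
γ_2 = 104.7200 / 10 = 10.472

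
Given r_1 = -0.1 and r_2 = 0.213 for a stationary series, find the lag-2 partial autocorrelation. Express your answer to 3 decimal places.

φ_{22} = (r_2 − r_1²) / (1 − r_1²)
r_1² = (-0.1)² = 0.01
Numerator = 0.213 − 0.0100 = 0.2030; denominator = 1 − 0.0100 = 0.9900
φ_{22} = 0.2030 / 0.9900 = 0.205

0.205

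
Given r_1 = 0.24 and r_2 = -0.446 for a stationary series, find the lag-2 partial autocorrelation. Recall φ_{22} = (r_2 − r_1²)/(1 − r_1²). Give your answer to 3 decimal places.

-0.534

φ_{22} = (r_2 − r_1²) / (1 − r_1²)
r_1² = (0.24)² = 0.0576
Numerator = -0.446 − 0.0576 = -0.5036; denominator = 1 − 0.0576 = 0.9424
φ_{22} = -0.5036 / 0.9424 = -0.534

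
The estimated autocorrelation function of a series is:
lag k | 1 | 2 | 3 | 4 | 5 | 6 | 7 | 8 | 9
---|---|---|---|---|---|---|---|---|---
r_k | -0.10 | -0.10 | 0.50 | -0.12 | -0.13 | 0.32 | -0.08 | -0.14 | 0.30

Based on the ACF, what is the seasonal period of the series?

3

The largest autocorrelation is r_3 = 0.50, with weaker echoes at lags 6 (0.32) and 9 (0.30); the remaining lags stay at or below -0.08.
The dominant spike at lag 3 indicates a seasonal period of 3.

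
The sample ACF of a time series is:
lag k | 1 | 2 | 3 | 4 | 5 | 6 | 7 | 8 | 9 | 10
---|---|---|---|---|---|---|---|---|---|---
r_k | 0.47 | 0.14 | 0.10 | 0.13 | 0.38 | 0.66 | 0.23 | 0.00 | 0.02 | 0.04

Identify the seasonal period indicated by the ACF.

6

The largest autocorrelation is r_6 = 0.66; the remaining lags stay at or below 0.47. The elevated value at lag 1 (0.47), dropping to 0.14 at lag 2, reflects decaying short-term dependence rather than seasonality.
The dominant spike at lag 6 indicates a seasonal period of 6.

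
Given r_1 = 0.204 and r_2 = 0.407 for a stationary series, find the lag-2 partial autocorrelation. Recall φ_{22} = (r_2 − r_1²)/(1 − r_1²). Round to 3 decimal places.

0.381

φ_{22} = (r_2 − r_1²) / (1 − r_1²)
r_1² = (0.204)² = 0.041616
Numerator = 0.407 − 0.0416 = 0.3654; denominator = 1 − 0.0416 = 0.9584
φ_{22} = 0.3654 / 0.9584 = 0.381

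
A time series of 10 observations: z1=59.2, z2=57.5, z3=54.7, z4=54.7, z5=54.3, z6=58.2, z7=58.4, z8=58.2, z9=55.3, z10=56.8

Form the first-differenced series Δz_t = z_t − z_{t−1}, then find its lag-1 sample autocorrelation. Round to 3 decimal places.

-0.013

First differences Δz: -1.7, -2.8, 0.0, -0.4, 3.9, 0.2, -0.2, -2.9, 1.5
Mean of differences = -0.2667
Numerator Σ(Δz_t−Δz̄)(Δz_{t+1}−Δz̄) = -0.4878
Denominator Σ(Δz_t−Δz̄)² = 36.2000
r_1(Δz) = -0.4878 / 36.2000 = -0.013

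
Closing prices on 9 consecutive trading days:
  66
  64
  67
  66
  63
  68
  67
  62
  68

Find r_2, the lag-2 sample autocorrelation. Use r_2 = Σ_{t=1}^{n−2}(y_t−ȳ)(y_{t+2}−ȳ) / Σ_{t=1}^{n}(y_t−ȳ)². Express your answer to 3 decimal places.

-0.313

Mean ȳ = (66 + 64 + 67 + 66 + 63 + 68 + 67 + 62 + 68)/9 = 65.6667
Numerator Σ_{t=1}^{7}(y_t−ȳ)(y_{t+2}−ȳ) = -11.8889
Denominator Σ(y_t−ȳ)² = 38.0000
r_2 = -11.8889 / 38.0000 = -0.313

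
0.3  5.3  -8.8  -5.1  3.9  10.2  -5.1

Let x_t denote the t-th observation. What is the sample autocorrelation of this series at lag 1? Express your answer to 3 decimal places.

Mean x̄ = (0.3 + 5.3 − 8.8 − 5.1 + 3.9 + 10.2 − 5.1)/7 = 0.1000
Σ(x_t−x̄)(x_{t+1}−x̄) = (1.0400) + (-46.2800) + (46.2800) + (-19.7600) + (38.3800) + (-52.5200) = -32.8600
Denominator Σ(x_t−x̄)² = 276.8200
r_1 = -32.8600 / 276.8200 = -0.119

-0.119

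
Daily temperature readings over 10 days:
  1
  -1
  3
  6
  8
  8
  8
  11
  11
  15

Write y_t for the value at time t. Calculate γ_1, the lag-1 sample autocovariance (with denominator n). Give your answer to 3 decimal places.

13.700

Mean ȳ = (1 − 1 + 3 + 6 + 8 + 8 + 8 + 11 + 11 + 15)/10 = 7.0000
Σ_{t=1}^{9}(y_t−ȳ)(y_{t+1}−ȳ) = 137.0000
γ_1 = 137.0000 / 10 = 13.700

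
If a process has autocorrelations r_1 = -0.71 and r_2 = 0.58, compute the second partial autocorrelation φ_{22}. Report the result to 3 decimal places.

φ_{22} = (r_2 − r_1²) / (1 − r_1²)
r_1² = (-0.71)² = 0.5041
Numerator = 0.58 − 0.5041 = 0.0759; denominator = 1 − 0.5041 = 0.4959
φ_{22} = 0.0759 / 0.4959 = 0.153

0.153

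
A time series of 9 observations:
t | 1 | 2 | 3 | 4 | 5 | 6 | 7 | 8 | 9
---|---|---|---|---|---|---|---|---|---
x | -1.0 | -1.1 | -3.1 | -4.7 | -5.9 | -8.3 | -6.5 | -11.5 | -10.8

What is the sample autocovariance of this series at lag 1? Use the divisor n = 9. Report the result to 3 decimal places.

Mean x̄ = (-1.0 − 1.1 − 3.1 − 4.7 − 5.9 − 8.3 − 6.5 − 11.5 − 10.8)/9 = -5.8778
Σ_{t=1}^{8}(x_t−x̄)(x_{t+1}−x̄) = 72.5551
γ_1 = 72.5551 / 9 = 8.062

8.062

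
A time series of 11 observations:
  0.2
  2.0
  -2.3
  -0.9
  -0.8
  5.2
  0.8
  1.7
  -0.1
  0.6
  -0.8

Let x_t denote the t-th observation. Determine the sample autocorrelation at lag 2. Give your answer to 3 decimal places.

Mean x̄ = (0.2 + 2.0 − 2.3 − 0.9 − 0.8 + 5.2 + 0.8 + 1.7 − 0.1 + 0.6 − 0.8)/11 = 0.5091
Numerator Σ_{t=1}^{9}(x_t−x̄)(x_{t+2}−x̄) = 1.7689
Denominator Σ(x_t−x̄)² = 39.5091
r_2 = 1.7689 / 39.5091 = 0.045

0.045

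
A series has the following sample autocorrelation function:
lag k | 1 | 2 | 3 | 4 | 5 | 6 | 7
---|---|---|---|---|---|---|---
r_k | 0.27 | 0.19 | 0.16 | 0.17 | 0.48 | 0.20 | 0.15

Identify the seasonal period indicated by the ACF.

The largest autocorrelation is r_5 = 0.48; the remaining lags stay at or below 0.27. The elevated value at lag 1 (0.27), dropping to 0.19 at lag 2, reflects decaying short-term dependence rather than seasonality.
The dominant spike at lag 5 indicates a seasonal period of 5.

5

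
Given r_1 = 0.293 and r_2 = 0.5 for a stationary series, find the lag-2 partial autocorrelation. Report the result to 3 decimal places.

φ_{22} = (r_2 − r_1²) / (1 − r_1²)
r_1² = (0.293)² = 0.085849
Numerator = 0.5 − 0.0858 = 0.4142; denominator = 1 − 0.0858 = 0.9142
φ_{22} = 0.4142 / 0.9142 = 0.453

0.453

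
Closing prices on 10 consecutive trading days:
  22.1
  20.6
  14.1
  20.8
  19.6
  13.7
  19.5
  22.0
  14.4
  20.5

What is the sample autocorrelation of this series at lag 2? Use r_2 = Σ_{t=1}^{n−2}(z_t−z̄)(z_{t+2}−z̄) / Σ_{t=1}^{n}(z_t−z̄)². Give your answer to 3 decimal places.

-0.396

Mean z̄ = (22.1 + 20.6 + 14.1 + 20.8 + 19.6 + 13.7 + 19.5 + 22.0 + 14.4 + 20.5)/10 = 18.7300
Numerator Σ_{t=1}^{8}(z_t−z̄)(z_{t+2}−z̄) = -39.4968
Denominator Σ(z_t−z̄)² = 99.8010
r_2 = -39.4968 / 99.8010 = -0.396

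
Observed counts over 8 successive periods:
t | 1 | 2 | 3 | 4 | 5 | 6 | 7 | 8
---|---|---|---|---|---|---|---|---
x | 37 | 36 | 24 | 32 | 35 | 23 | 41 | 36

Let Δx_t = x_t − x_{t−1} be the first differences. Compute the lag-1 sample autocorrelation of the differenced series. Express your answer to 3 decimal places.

-0.565

First differences Δx: -1, -12, 8, 3, -12, 18, -5
Mean of differences = -0.1429
Numerator Σ(Δx_t−Δx̄)(Δx_{t+1}−Δx̄) = -401.3061
Denominator Σ(Δx_t−Δx̄)² = 710.8571
r_1(Δx) = -401.3061 / 710.8571 = -0.565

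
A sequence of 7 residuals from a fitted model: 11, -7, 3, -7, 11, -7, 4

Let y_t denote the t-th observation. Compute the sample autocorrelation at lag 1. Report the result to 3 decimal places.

-0.727

Mean ȳ = (11 − 7 + 3 − 7 + 11 − 7 + 4)/7 = 1.1429
Deviations from mean: 9.8571, -8.1429, 1.8571, -8.1429, 9.8571, -8.1429, 2.8571
Σ(y_t−ȳ)(y_{t+1}−ȳ) = (-80.2653) + (-15.1224) + (-15.1224) + (-80.2653) + (-80.2653) + (-23.2653) = -294.3061
Denominator Σ(y_t−ȳ)² = 404.8571
r_1 = -294.3061 / 404.8571 = -0.727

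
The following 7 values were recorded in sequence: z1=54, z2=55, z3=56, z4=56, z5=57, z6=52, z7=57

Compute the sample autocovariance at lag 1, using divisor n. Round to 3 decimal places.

Mean z̄ = (54 + 55 + 56 + 56 + 57 + 52 + 57)/7 = 55.2857
Deviations: -1.2857, -0.2857, 0.7143, 0.7143, 1.7143, -3.2857, 1.7143
Σ_{t=1}^{6}(z_t−z̄)(z_{t+1}−z̄) = -9.3673
γ_1 = -9.3673 / 7 = -1.338

-1.338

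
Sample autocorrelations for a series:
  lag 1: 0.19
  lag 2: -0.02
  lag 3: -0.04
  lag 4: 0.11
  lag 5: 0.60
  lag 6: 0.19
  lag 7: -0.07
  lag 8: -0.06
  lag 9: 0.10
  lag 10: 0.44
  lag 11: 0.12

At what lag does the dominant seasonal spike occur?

The largest autocorrelation is r_5 = 0.60, with a weaker echo at lag 10 (0.44); the remaining lags stay at or below 0.19.
The dominant spike at lag 5 indicates a seasonal period of 5.

5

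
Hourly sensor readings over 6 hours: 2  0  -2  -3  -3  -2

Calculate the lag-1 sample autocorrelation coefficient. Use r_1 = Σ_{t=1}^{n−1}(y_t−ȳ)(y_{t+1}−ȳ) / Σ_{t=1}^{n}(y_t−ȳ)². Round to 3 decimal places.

0.443

Mean ȳ = (2 + 0 − 2 − 3 − 3 − 2)/6 = -1.3333
Deviations from mean: 3.3333, 1.3333, -0.6667, -1.6667, -1.6667, -0.6667
Numerator Σ_{t=1}^{5}(y_t−ȳ)(y_{t+1}−ȳ) = 8.5556
Denominator Σ(y_t−ȳ)² = 19.3333
r_1 = 8.5556 / 19.3333 = 0.443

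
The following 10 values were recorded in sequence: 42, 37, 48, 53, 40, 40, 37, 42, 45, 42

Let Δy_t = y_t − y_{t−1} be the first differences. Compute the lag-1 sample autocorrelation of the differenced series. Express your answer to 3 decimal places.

First differences Δy: -5, 11, 5, -13, 0, -3, 5, 3, -3
Mean of differences = 0.0000
Numerator Σ(Δy_t−Δȳ)(Δy_{t+1}−Δȳ) = -74.0000
Denominator Σ(Δy_t−Δȳ)² = 392.0000
r_1(Δy) = -74.0000 / 392.0000 = -0.189

-0.189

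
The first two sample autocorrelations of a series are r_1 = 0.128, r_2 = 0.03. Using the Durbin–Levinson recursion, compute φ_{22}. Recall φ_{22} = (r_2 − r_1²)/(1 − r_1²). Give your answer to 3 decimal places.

φ_{22} = (r_2 − r_1²) / (1 − r_1²)
r_1² = (0.128)² = 0.016384
Numerator = 0.03 − 0.0164 = 0.0136; denominator = 1 − 0.0164 = 0.9836
φ_{22} = 0.0136 / 0.9836 = 0.014

0.014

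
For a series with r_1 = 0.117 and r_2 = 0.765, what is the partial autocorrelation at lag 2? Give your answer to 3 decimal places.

φ_{22} = (r_2 − r_1²) / (1 − r_1²)
r_1² = (0.117)² = 0.013689
Numerator = 0.765 − 0.0137 = 0.7513; denominator = 1 − 0.0137 = 0.9863
φ_{22} = 0.7513 / 0.9863 = 0.762

0.762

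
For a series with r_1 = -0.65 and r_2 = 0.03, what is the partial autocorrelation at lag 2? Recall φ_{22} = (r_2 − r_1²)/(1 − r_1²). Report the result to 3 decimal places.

-0.680

φ_{22} = (r_2 − r_1²) / (1 − r_1²)
r_1² = (-0.65)² = 0.4225
Numerator = 0.03 − 0.4225 = -0.3925; denominator = 1 − 0.4225 = 0.5775
φ_{22} = -0.3925 / 0.5775 = -0.680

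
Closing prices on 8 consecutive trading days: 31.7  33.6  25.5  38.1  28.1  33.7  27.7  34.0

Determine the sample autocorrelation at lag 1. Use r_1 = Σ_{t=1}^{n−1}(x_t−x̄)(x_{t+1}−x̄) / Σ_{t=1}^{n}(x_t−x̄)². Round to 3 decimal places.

-0.821

Mean x̄ = (31.7 + 33.6 + 25.5 + 38.1 + 28.1 + 33.7 + 27.7 + 34.0)/8 = 31.5500
Deviations from mean: 0.1500, 2.0500, -6.0500, 6.5500, -3.4500, 2.1500, -3.8500, 2.4500
Numerator Σ_{t=1}^{7}(x_t−x̄)(x_{t+1}−x̄) = -99.4475
Denominator Σ(x_t−x̄)² = 121.0800
r_1 = -99.4475 / 121.0800 = -0.821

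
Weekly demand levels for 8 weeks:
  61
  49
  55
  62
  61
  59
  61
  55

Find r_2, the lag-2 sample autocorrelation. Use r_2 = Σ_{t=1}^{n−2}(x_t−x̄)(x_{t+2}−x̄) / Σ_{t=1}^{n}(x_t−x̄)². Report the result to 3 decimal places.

-0.304

Mean x̄ = (61 + 49 + 55 + 62 + 61 + 59 + 61 + 55)/8 = 57.8750
Numerator Σ_{t=1}^{6}(x_t−x̄)(x_{t+2}−x̄) = -43.4063
Denominator Σ(x_t−x̄)² = 142.8750
r_2 = -43.4063 / 142.8750 = -0.304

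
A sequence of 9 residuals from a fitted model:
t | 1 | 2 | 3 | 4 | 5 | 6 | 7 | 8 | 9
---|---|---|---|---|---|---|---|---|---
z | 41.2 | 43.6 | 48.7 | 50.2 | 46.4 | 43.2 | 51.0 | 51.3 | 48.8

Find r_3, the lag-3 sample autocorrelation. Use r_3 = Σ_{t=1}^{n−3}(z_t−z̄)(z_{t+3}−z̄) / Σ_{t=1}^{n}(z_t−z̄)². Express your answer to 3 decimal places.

-0.176

Mean z̄ = (41.2 + 43.6 + 48.7 + 50.2 + 46.4 + 43.2 + 51.0 + 51.3 + 48.8)/9 = 47.1556
Numerator Σ_{t=1}^{6}(z_t−z̄)(z_{t+3}−z̄) = -19.4859
Denominator Σ(z_t−z̄)² = 110.6422
r_3 = -19.4859 / 110.6422 = -0.176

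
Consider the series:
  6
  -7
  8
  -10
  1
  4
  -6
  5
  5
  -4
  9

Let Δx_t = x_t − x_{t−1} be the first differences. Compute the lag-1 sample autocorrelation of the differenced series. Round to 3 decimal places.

-0.674

First differences Δx: -13, 15, -18, 11, 3, -10, 11, 0, -9, 13
Mean of differences = 0.3000
Numerator Σ(Δx_t−Δx̄)(Δx_{t+1}−Δx̄) = -887.9900
Denominator Σ(Δx_t−Δx̄)² = 1318.1000
r_1(Δx) = -887.9900 / 1318.1000 = -0.674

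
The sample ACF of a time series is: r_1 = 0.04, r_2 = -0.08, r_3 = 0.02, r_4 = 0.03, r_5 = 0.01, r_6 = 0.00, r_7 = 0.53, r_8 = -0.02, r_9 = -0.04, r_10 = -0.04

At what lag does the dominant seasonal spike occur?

The largest autocorrelation is r_7 = 0.53; the remaining lags stay at or below 0.04.
The dominant spike at lag 7 indicates a seasonal period of 7.

7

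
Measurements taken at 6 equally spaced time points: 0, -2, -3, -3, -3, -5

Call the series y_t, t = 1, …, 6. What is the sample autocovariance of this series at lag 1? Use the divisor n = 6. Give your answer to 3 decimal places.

0.426

Mean ȳ = (0 − 2 − 3 − 3 − 3 − 5)/6 = -2.6667
Σ_{t=1}^{5}(y_t−ȳ)(y_{t+1}−ȳ) = 2.5556
γ_1 = 2.5556 / 6 = 0.426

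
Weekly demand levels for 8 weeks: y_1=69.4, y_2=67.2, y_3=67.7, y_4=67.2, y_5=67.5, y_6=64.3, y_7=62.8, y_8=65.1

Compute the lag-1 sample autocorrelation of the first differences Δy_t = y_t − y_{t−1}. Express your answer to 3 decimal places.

-0.204

First differences Δy: -2.2, 0.5, -0.5, 0.3, -3.2, -1.5, 2.3
Mean of differences = -0.6143
Numerator Σ(Δy_t−Δȳ)(Δy_{t+1}−Δȳ) = -4.1902
Denominator Σ(Δy_t−Δȳ)² = 20.5686
r_1(Δy) = -4.1902 / 20.5686 = -0.204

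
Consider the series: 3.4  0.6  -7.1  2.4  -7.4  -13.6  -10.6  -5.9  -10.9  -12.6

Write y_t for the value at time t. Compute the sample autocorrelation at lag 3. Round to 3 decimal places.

Mean ȳ = (3.4 + 0.6 − 7.1 + 2.4 − 7.4 − 13.6 − 10.6 − 5.9 − 10.9 − 12.6)/10 = -6.1700
Σ(y_t−ȳ)(y_{t+3}−ȳ) = (82.0149) + (-8.3271) + (6.9099) + (-37.9651) + (-0.3321) + (35.1439) + (28.4849) = 105.9293
Denominator Σ(y_t−ȳ)² = 351.8610
r_3 = 105.9293 / 351.8610 = 0.301

0.301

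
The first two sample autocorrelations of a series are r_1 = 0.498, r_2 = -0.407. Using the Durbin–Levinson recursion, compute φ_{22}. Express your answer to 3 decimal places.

φ_{22} = (r_2 − r_1²) / (1 − r_1²)
r_1² = (0.498)² = 0.248004
Numerator = -0.407 − 0.2480 = -0.6550; denominator = 1 − 0.2480 = 0.7520
φ_{22} = -0.6550 / 0.7520 = -0.871

-0.871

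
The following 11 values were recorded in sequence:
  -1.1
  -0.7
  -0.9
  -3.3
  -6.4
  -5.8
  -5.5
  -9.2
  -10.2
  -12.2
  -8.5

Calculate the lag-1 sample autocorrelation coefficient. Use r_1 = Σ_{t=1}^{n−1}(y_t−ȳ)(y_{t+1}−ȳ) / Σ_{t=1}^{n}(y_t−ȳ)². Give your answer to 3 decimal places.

Mean ȳ = (-1.1 − 0.7 − 0.9 − 3.3 − 6.4 − 5.8 − 5.5 − 9.2 − 10.2 − 12.2 − 8.5)/11 = -5.8000
Numerator Σ_{t=1}^{10}(y_t−ȳ)(y_{t+1}−ȳ) = 119.0900
Denominator Σ(y_t−ȳ)² = 157.9800
r_1 = 119.0900 / 157.9800 = 0.754

0.754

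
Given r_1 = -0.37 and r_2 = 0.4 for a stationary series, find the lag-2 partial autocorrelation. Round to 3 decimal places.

φ_{22} = (r_2 − r_1²) / (1 − r_1²)
r_1² = (-0.37)² = 0.1369
Numerator = 0.4 − 0.1369 = 0.2631; denominator = 1 − 0.1369 = 0.8631
φ_{22} = 0.2631 / 0.8631 = 0.305

0.305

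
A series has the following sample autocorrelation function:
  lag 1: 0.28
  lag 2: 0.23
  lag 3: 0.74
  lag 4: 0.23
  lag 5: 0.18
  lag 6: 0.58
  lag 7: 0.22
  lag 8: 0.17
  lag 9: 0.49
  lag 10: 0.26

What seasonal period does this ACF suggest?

3

The largest autocorrelation is r_3 = 0.74, with weaker echoes at lags 6 (0.58) and 9 (0.49); the remaining lags stay at or below 0.28. The elevated value at lag 1 (0.28), dropping to 0.23 at lag 2, reflects decaying short-term dependence rather than seasonality.
The dominant spike at lag 3 indicates a seasonal period of 3.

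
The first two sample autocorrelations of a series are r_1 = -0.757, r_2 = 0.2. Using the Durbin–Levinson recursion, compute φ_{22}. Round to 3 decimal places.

φ_{22} = (r_2 − r_1²) / (1 − r_1²)
r_1² = (-0.757)² = 0.573049
Numerator = 0.2 − 0.5730 = -0.3730; denominator = 1 − 0.5730 = 0.4270
φ_{22} = -0.3730 / 0.4270 = -0.874

-0.874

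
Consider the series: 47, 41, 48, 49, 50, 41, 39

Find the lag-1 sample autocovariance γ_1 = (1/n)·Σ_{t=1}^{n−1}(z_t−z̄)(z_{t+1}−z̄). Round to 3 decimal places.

Mean z̄ = (47 + 41 + 48 + 49 + 50 + 41 + 39)/7 = 45.0000
Deviations: 2.0000, -4.0000, 3.0000, 4.0000, 5.0000, -4.0000, -6.0000
Σ_{t=1}^{6}(z_t−z̄)(z_{t+1}−z̄) = 16.0000
γ_1 = 16.0000 / 7 = 2.286

2.286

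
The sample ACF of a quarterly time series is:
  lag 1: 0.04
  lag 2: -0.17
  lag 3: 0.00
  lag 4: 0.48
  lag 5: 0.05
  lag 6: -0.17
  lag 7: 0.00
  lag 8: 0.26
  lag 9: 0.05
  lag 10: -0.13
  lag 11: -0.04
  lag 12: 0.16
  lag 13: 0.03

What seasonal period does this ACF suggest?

The largest autocorrelation is r_4 = 0.48, with weaker echoes at lags 8 (0.26) and 12 (0.16); the remaining lags stay at or below 0.05.
The dominant spike at lag 4 indicates a seasonal period of 4.

4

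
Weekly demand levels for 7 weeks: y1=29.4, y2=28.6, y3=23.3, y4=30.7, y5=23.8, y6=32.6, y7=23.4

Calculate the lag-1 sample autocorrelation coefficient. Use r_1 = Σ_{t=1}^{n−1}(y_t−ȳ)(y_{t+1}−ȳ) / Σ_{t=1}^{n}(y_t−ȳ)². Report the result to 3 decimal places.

-0.757

Mean ȳ = (29.4 + 28.6 + 23.3 + 30.7 + 23.8 + 32.6 + 23.4)/7 = 27.4000
Deviations from mean: 2.0000, 1.2000, -4.1000, 3.3000, -3.6000, 5.2000, -4.0000
Σ(y_t−ȳ)(y_{t+1}−ȳ) = (2.4000) + (-4.9200) + (-13.5300) + (-11.8800) + (-18.7200) + (-20.8000) = -67.4500
Denominator Σ(y_t−ȳ)² = 89.1400
r_1 = -67.4500 / 89.1400 = -0.757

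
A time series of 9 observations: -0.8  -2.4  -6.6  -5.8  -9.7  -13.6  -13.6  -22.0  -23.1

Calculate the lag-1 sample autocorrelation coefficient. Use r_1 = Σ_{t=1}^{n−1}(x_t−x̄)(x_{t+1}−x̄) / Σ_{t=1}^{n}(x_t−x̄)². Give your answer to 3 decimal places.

0.631

Mean x̄ = (-0.8 − 2.4 − 6.6 − 5.8 − 9.7 − 13.6 − 13.6 − 22.0 − 23.1)/9 = -10.8444
Numerator Σ_{t=1}^{8}(x_t−x̄)(x_{t+1}−x̄) = 319.7425
Denominator Σ(x_t−x̄)² = 506.8022
r_1 = 319.7425 / 506.8022 = 0.631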